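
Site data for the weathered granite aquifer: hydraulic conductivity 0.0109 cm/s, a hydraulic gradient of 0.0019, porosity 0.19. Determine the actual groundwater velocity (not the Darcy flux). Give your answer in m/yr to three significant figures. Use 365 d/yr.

34.4 m/yr

K = 0.0109 cm/s × 864 = 9.418 m/d
Specific discharge q = 9.418 × 0.0019 = 0.01789 m/d
Average linear velocity = 0.01789 / 0.19 = 0.09418 m/d
   = 0.09418 × 365 = 34.4 m/yr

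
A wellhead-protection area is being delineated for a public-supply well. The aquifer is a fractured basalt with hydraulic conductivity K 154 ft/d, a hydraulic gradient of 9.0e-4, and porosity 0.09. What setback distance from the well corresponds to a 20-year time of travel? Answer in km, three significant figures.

K = 154 ft/d × 0.3048 = 46.94 m/d
q = Ki = 46.94 × 9.0e-4 = 0.04225 m/d
Seepage velocity v = q / n = 0.04225 / 0.09 = 0.4694 m/d
T = 20 yr × 365 = 7300 d
L = v × T = 0.4694 × 7300 = 3427 m
   = 3.43 km

3.43 km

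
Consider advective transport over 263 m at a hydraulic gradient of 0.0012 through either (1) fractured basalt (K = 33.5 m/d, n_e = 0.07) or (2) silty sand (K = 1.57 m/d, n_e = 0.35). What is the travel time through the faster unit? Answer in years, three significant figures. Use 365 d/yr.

Unit 1 (fractured basalt): v = 33.5×0.0012/0.07 = 0.5743 m/d, t = 263/0.5743 = 458.0 d
Unit 2 (silty sand): v = 1.57×0.0012/0.35 = 0.005383 m/d, t = 263/0.005383 = 48860 d
Faster: 458.0 d / 365 = 1.25 yr

1.25 years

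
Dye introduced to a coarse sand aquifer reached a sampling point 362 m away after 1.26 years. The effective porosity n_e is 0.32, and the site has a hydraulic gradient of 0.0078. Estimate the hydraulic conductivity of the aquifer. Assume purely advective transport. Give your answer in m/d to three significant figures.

t = 1.26 years = 459.9 d
v = L / t = 362 / 459.9 = 0.7871 m/d
K = v · n / i = 0.7871 × 0.32 / 0.0078 = 32.3 m/d

32.3 m/d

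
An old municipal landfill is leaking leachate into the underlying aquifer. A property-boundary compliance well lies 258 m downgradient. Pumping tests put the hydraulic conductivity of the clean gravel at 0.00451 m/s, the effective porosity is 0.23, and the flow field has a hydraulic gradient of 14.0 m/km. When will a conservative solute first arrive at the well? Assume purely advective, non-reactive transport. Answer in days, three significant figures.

10.9 days

K = 0.00451 m/s × 86400 s/d = 389.7 m/d
Darcy flux q = K·i = 389.7 × 0.014 = 5.455 m/d
v_s = q/n_e = 5.455/0.23 = 23.72 m/d
t = L / v = 258 / 23.72 = 10.88 d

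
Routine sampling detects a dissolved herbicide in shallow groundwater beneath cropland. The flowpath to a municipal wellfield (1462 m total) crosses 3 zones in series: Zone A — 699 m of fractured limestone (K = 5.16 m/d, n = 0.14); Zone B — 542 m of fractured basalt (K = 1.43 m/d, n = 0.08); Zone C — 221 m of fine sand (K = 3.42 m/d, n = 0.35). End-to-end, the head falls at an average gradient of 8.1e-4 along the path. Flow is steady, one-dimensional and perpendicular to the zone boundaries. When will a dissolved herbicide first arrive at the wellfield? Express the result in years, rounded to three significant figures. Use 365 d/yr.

For zones in series the flux q is common to all zones; the equivalent conductivity is the harmonic (thickness-weighted) mean, K_eq = L_total / Σ(L_j/K_j).
Σ(L/K) = 699/5.16 + 542/1.43 + 221/3.42 = 135.5 + 379.0 + 64.62 = 579.1 d
K_eq = L_total / Σ(L/K) = 1462 / 579.1 = 2.525 m/d
q = K_eq · i = 2.525 × 8.1e-4 = 0.002045 m/d (same in every zone)
Zone A: v = q/n = 0.002045/0.14 = 0.01461 m/d → t_A = 699/0.01461 = 47860 d
Zone B: v = q/n = 0.002045/0.08 = 0.02556 m/d → t_B = 542/0.02556 = 21200 d
Zone C: v = q/n = 0.002045/0.35 = 0.005843 m/d → t_C = 221/0.005843 = 37830 d
Total t = 47860 + 21200 + 37830 = 106900 d
   = 106900 / 365 = 293 yr

293 years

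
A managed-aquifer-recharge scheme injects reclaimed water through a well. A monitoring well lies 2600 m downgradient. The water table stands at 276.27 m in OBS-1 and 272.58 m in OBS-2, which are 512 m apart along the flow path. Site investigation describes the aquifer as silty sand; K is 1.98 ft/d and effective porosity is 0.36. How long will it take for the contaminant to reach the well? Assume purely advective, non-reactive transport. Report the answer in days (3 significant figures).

Hydraulic gradient i = (276.27 − 272.58) / 512 = 3.69 / 512 = 0.007207
K = 1.98 ft/d × 0.3048 = 0.6035 m/d
Specific discharge q = 0.6035 × 0.007207 = 0.004349 m/d
Seepage velocity v = q / n = 0.004349 / 0.36 = 0.01208 m/d
t = L / v = 2600 / 0.01208 = 215200 d

215000 days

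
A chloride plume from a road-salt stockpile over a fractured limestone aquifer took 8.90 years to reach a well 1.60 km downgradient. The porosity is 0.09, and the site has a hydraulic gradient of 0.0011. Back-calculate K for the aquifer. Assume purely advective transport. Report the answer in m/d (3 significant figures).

40.3 m/d

t = 8.90 years = 3249 d
L = 1.60 km = 1600 m
v = L / t = 1600 / 3249 = 0.4925 m/d
K = v · n / i = 0.4925 × 0.09 / 0.0011 = 40.3 m/d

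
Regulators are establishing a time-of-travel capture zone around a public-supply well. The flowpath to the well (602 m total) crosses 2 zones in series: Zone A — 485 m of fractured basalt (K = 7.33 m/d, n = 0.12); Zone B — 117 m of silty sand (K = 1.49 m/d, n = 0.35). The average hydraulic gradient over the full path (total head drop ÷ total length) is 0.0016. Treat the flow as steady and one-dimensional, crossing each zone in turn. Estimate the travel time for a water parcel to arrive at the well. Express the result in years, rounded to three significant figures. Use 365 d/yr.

Continuity: the same q passes through each zone, so ΔH = q·Σ(L_j/K_j) — the zones act as resistances in series.
Σ(L/K) = 485/7.33 + 117/1.49 = 66.17 + 78.52 = 144.7 d
K_eq = L_total / Σ(L/K) = 602 / 144.7 = 4.161 m/d
q = K_eq · i = 4.161 × 0.0016 = 0.006657 m/d (same in every zone)
Zone A: v = q/n = 0.006657/0.12 = 0.05547 m/d → t_A = 485/0.05547 = 8743 d
Zone B: v = q/n = 0.006657/0.35 = 0.01902 m/d → t_B = 117/0.01902 = 6151 d
Total t = 8743 + 6151 = 14890 d
   = 14890 / 365 = 40.8 yr

40.8 years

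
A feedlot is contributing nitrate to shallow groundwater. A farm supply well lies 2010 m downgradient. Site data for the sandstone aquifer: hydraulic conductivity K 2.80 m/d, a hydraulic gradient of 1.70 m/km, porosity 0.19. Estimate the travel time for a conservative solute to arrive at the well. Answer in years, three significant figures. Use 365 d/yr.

Darcy flux q = K·i = 2.80 × 0.0017 = 0.004760 m/d
v_s = q/n_e = 0.004760/0.19 = 0.02505 m/d
t = L / v = 2010 / 0.02505 = 80230 d
   = 80230 / 365 = 220 yr

220 years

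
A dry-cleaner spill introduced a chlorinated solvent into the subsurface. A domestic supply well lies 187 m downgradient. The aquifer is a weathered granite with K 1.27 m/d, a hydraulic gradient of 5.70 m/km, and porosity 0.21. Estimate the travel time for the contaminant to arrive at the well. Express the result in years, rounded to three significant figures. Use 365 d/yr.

14.9 years

Darcy flux q = K·i = 1.27 × 0.0057 = 0.007239 m/d
Average linear velocity = 0.007239 / 0.21 = 0.03447 m/d
t = L / v = 187 / 0.03447 = 5425 d
   = 5425 / 365 = 14.9 yr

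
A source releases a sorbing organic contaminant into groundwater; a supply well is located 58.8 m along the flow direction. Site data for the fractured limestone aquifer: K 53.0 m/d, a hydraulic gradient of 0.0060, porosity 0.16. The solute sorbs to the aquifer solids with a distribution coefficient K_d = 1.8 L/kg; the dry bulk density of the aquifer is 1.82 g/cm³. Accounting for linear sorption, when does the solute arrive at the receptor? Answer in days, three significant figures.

q = Ki = 53.0 × 0.0060 = 0.3180 m/d
v = Ki/n = 53.0·0.0060/0.16 = 1.988 m/d
Retardation R = 1 + ρ_b·K_d/n = 1 + 1.82×1.8/0.16 = 21.48
Contaminant velocity v_c = v/R = 1.988/21.48 = 0.09255 m/d
t = L/v_c = 58.8/0.09255 = 635.3 d

635 days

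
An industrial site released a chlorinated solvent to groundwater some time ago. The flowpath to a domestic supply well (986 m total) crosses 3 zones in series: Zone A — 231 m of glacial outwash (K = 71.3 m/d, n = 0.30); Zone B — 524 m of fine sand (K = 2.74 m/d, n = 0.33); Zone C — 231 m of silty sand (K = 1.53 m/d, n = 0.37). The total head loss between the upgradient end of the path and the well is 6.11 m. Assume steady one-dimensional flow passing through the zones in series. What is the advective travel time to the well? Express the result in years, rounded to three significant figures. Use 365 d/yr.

Steady 1-D flow in series ⇒ the Darcy flux q is identical in every zone and the zone head losses add (resistances L/K in series).
Σ(L/K) = 231/71.3 + 524/2.74 + 231/1.53 = 3.240 + 191.2 + 151.0 = 345.5 d
q = ΔH / Σ(L/K) = 6.11 / 345.5 = 0.01769 m/d (same in every zone)
Zone A: v = q/n = 0.01769/0.30 = 0.05896 m/d → t_A = 231/0.05896 = 3918 d
Zone B: v = q/n = 0.01769/0.33 = 0.05360 m/d → t_B = 524/0.05360 = 9777 d
Zone C: v = q/n = 0.01769/0.37 = 0.04780 m/d → t_C = 231/0.04780 = 4832 d
Total t = 3918 + 9777 + 4832 = 18530 d
   = 18530 / 365 = 50.8 yr

50.8 years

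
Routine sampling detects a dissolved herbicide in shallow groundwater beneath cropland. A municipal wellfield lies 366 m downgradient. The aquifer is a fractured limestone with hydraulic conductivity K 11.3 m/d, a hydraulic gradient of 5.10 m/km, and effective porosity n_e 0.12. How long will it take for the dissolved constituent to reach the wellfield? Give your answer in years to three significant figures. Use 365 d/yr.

Darcy flux q = K·i = 11.3 × 0.0051 = 0.05763 m/d
v = Ki/n = 11.3·0.0051/0.12 = 0.4803 m/d
t = L / v = 366 / 0.4803 = 762.1 d
   = 762.1 / 365 = 2.09 yr

2.09 years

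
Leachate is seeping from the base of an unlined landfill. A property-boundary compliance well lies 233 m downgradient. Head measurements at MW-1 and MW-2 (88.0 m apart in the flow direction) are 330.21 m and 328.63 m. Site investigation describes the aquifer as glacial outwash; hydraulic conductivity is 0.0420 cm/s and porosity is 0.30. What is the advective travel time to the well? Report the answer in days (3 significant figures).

107 days

Hydraulic gradient i = (330.21 − 328.63) / 88.0 = 1.58 / 88.0 = 0.01795
K = 0.0420 cm/s × 864 = 36.29 m/d
q = Ki = 36.29 × 0.01795 = 0.6515 m/d
v = Ki/n = 36.29·0.01795/0.30 = 2.172 m/d
t = L / v = 233 / 2.172 = 107.3 d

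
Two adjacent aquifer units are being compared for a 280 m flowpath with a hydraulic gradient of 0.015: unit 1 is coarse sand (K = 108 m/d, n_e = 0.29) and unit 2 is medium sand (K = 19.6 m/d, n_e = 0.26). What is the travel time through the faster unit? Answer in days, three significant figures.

50.1 days

Unit 1 (coarse sand): v = 108×0.015/0.29 = 5.586 m/d, t = 280/5.586 = 50.12 d
Unit 2 (medium sand): v = 19.6×0.015/0.26 = 1.131 m/d, t = 280/1.131 = 247.6 d
Faster unit: t = 50.1 d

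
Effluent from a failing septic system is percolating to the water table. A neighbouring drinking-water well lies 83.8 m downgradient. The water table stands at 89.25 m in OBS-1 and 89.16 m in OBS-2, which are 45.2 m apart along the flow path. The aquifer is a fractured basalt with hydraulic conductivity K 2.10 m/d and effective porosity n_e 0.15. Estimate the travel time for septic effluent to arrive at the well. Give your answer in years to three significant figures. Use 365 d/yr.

8.24 years

Hydraulic gradient i = (89.25 − 89.16) / 45.2 = 0.09 / 45.2 = 0.001991
Specific discharge q = 2.10 × 0.001991 = 0.004181 m/d
Average linear velocity = 0.004181 / 0.15 = 0.02788 m/d
t = L / v = 83.8 / 0.02788 = 3006 d
   = 3006 / 365 = 8.24 yr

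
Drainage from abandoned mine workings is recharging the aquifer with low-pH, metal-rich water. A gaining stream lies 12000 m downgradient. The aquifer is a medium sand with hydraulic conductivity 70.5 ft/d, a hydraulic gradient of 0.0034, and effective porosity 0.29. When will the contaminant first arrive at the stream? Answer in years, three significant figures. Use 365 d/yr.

K = 70.5 ft/d × 0.3048 = 21.49 m/d
Darcy flux q = K·i = 21.49 × 0.0034 = 0.07306 m/d
Average linear velocity = 0.07306 / 0.29 = 0.2519 m/d
t = L / v = 12000 / 0.2519 = 47630 d
   = 47630 / 365 = 130 yr

130 years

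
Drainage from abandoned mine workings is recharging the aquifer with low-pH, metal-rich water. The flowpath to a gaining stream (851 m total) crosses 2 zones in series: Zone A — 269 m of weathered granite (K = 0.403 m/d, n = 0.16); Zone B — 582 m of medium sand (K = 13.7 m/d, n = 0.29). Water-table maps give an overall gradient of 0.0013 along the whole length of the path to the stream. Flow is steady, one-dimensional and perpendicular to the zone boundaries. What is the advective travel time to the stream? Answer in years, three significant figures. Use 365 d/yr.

Continuity: the same q passes through each zone, so ΔH = q·Σ(L_j/K_j) — the zones act as resistances in series.
Σ(L/K) = 269/0.403 + 582/13.7 = 667.5 + 42.48 = 710.0 d
K_eq = L_total / Σ(L/K) = 851 / 710.0 = 1.199 m/d
q = K_eq · i = 1.199 × 0.0013 = 0.001558 m/d (same in every zone)
Zone A: v = q/n = 0.001558/0.16 = 0.009739 m/d → t_A = 269/0.009739 = 27620 d
Zone B: v = q/n = 0.001558/0.29 = 0.005373 m/d → t_B = 582/0.005373 = 108300 d
Total t = 27620 + 108300 = 135900 d
   = 135900 / 365 = 372 yr

372 years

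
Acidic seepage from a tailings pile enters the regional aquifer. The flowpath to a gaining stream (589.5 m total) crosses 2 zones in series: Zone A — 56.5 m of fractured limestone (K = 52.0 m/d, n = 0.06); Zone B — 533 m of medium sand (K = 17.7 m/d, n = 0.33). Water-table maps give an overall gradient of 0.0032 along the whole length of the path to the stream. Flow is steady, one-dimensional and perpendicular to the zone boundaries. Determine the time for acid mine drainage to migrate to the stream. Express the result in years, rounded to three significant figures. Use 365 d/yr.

8.12 years

Continuity: the same q passes through each zone, so ΔH = q·Σ(L_j/K_j) — the zones act as resistances in series.
Σ(L/K) = 56.5/52.0 + 533/17.7 = 1.087 + 30.11 = 31.20 d
K_eq = L_total / Σ(L/K) = 589.5 / 31.20 = 18.89 m/d
q = K_eq · i = 18.89 × 0.0032 = 0.06046 m/d (same in every zone)
Zone A: v = q/n = 0.06046/0.06 = 1.008 m/d → t_A = 56.5/1.008 = 56.07 d
Zone B: v = q/n = 0.06046/0.33 = 0.1832 m/d → t_B = 533/0.1832 = 2909 d
Total t = 56.07 + 2909 = 2965 d
   = 2965 / 365 = 8.12 yr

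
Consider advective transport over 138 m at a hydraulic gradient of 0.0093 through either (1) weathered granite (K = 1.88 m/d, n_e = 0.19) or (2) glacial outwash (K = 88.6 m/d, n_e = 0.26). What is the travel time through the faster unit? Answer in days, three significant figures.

43.5 days

Unit 1 (weathered granite): v = 1.88×0.0093/0.19 = 0.09202 m/d, t = 138/0.09202 = 1500 d
Unit 2 (glacial outwash): v = 88.6×0.0093/0.26 = 3.169 m/d, t = 138/3.169 = 43.54 d
Faster unit: t = 43.5 d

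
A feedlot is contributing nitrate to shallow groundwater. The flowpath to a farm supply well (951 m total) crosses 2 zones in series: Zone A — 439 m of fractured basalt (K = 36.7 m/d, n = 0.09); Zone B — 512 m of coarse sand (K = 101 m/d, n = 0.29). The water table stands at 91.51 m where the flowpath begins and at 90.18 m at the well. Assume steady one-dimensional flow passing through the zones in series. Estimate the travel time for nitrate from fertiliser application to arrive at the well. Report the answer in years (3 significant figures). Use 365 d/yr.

Total head drop ΔH = 91.51 − 90.18 = 1.33 m
Steady 1-D flow in series ⇒ the Darcy flux q is identical in every zone and the zone head losses add (resistances L/K in series).
Σ(L/K) = 439/36.7 + 512/101 = 11.96 + 5.069 = 17.03 d
q = ΔH / Σ(L/K) = 1.33 / 17.03 = 0.07809 m/d (same in every zone)
Zone A: v = q/n = 0.07809/0.09 = 0.8677 m/d → t_A = 439/0.8677 = 505.9 d
Zone B: v = q/n = 0.07809/0.29 = 0.2693 m/d → t_B = 512/0.2693 = 1901 d
Total t = 505.9 + 1901 = 2407 d
   = 2407 / 365 = 6.60 yr

6.60 years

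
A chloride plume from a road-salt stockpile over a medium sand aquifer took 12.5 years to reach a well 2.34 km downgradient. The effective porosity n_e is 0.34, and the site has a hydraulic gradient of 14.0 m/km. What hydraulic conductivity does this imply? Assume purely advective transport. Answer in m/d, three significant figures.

t = 12.5 years = 4563 d
L = 2.34 km = 2340 m
v = L / t = 2340 / 4563 = 0.5129 m/d
K = v · n / i = 0.5129 × 0.34 / 0.014 = 12.5 m/d

12.5 m/d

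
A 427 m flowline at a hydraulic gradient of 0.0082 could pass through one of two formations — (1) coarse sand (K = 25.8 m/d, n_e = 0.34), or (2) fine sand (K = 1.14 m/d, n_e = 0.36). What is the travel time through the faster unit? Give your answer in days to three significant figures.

686 days

Unit 1 (coarse sand): v = 25.8×0.0082/0.34 = 0.6222 m/d, t = 427/0.6222 = 686.2 d
Unit 2 (fine sand): v = 1.14×0.0082/0.36 = 0.02597 m/d, t = 427/0.02597 = 16440 d
Faster unit: t = 686 d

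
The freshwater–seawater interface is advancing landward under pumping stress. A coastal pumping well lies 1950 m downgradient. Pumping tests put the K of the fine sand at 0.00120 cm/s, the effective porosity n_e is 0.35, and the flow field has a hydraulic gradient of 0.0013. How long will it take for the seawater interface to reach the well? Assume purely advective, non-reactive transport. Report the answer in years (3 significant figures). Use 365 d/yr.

K = 0.00120 cm/s × 864 = 1.037 m/d
q = Ki = 1.037 × 0.0013 = 0.001348 m/d
v_s = q/n_e = 0.001348/0.35 = 0.003851 m/d
t = L / v = 1950 / 0.003851 = 506400 d
   = 506400 / 365 = 1390 yr

1390 years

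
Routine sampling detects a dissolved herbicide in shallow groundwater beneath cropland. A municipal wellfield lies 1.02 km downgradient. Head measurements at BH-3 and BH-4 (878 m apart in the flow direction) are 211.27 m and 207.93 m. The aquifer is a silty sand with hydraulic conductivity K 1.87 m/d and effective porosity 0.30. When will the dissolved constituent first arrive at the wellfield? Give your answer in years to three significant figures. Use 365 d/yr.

Hydraulic gradient i = (211.27 − 207.93) / 878 = 3.34 / 878 = 0.003804
Darcy flux q = K·i = 1.87 × 0.003804 = 0.007114 m/d
v_s = q/n_e = 0.007114/0.30 = 0.02371 m/d
L = 1.02 km = 1020 m
t = L / v = 1020 / 0.02371 = 43020 d
   = 43020 / 365 = 118 yr

118 years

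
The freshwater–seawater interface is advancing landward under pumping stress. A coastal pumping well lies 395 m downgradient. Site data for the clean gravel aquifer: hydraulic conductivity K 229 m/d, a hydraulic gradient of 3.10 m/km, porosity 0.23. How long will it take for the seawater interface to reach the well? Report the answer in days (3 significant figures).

Specific discharge q = 229 × 0.0031 = 0.7099 m/d
Average linear velocity = 0.7099 / 0.23 = 3.087 m/d
t = L / v = 395 / 3.087 = 128.0 d

128 days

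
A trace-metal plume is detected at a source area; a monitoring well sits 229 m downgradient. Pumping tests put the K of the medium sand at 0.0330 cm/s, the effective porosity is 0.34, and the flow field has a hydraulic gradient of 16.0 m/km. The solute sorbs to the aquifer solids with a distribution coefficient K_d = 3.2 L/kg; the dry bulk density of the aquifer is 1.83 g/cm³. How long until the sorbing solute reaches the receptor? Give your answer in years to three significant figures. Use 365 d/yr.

8.52 years

K = 0.0330 cm/s × 864 = 28.51 m/d
q = Ki = 28.51 × 0.016 = 0.4562 m/d
v_s = q/n_e = 0.4562/0.34 = 1.342 m/d
Retardation R = 1 + ρ_b·K_d/n = 1 + 1.83×3.2/0.34 = 18.22
Contaminant velocity v_c = v/R = 1.342/18.22 = 0.07363 m/d
t = L/v_c = 229/0.07363 = 3110 d
   = 3110/365 = 8.52 yr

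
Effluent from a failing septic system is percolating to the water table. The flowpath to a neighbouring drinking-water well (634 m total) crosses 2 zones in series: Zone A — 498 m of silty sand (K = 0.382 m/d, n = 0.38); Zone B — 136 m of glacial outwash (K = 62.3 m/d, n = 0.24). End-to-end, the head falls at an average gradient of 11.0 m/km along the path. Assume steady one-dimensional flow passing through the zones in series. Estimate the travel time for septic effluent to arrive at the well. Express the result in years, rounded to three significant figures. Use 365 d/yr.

114 years

Continuity: the same q passes through each zone, so ΔH = q·Σ(L_j/K_j) — the zones act as resistances in series.
Σ(L/K) = 498/0.382 + 136/62.3 = 1304 + 2.183 = 1306 d
K_eq = L_total / Σ(L/K) = 634 / 1306 = 0.4855 m/d
q = K_eq · i = 0.4855 × 0.011 = 0.005341 m/d (same in every zone)
Zone A: v = q/n = 0.005341/0.38 = 0.01405 m/d → t_A = 498/0.01405 = 35430 d
Zone B: v = q/n = 0.005341/0.24 = 0.02225 m/d → t_B = 136/0.02225 = 6112 d
Total t = 35430 + 6112 = 41550 d
   = 41550 / 365 = 114 yr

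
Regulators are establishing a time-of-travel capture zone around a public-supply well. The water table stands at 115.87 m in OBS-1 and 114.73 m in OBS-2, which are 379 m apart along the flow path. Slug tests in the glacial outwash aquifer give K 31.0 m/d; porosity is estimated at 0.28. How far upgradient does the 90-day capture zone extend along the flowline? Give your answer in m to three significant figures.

30.0 m

Hydraulic gradient i = (115.87 − 114.73) / 379 = 1.14 / 379 = 0.003008
Darcy flux q = K·i = 31.0 × 0.003008 = 0.09325 m/d
Seepage velocity v = q / n = 0.09325 / 0.28 = 0.3330 m/d
L = v × T = 0.3330 × 90 = 29.97 m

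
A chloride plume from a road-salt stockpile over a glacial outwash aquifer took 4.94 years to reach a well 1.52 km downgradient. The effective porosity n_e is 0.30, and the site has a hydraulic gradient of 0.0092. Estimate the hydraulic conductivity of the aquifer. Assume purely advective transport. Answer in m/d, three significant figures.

t = 4.94 years = 1803 d
L = 1.52 km = 1520 m
v = L / t = 1520 / 1803 = 0.8430 m/d
K = v · n / i = 0.8430 × 0.30 / 0.0092 = 27.5 m/d

27.5 m/d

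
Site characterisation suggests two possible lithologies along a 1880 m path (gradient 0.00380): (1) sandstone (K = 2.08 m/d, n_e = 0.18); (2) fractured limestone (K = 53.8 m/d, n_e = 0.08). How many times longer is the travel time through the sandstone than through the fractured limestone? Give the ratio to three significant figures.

58.2

Unit 1 (sandstone): v = 2.08×0.0038/0.18 = 0.04391 m/d, t = 1880/0.04391 = 42810 d
Unit 2 (fractured limestone): v = 53.8×0.0038/0.08 = 2.556 m/d, t = 1880/2.556 = 735.7 d
t(sandstone) / t(fractured limestone) = 42810/735.7 = 58.2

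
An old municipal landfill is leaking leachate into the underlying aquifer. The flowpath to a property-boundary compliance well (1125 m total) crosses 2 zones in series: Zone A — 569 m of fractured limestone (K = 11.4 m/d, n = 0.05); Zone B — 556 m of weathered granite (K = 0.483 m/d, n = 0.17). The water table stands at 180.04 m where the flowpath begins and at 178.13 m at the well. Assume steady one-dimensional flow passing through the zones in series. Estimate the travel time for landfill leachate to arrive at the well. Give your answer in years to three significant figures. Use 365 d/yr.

Total head drop ΔH = 180.04 − 178.13 = 1.91 m
Continuity: the same q passes through each zone, so ΔH = q·Σ(L_j/K_j) — the zones act as resistances in series.
Σ(L/K) = 569/11.4 + 556/0.483 = 49.91 + 1151 = 1201 d
q = ΔH / Σ(L/K) = 1.91 / 1201 = 0.001590 m/d (same in every zone)
Zone A: v = q/n = 0.001590/0.05 = 0.03181 m/d → t_A = 569/0.03181 = 17890 d
Zone B: v = q/n = 0.001590/0.17 = 0.009355 m/d → t_B = 556/0.009355 = 59440 d
Total t = 17890 + 59440 = 77330 d
   = 77330 / 365 = 212 yr

212 years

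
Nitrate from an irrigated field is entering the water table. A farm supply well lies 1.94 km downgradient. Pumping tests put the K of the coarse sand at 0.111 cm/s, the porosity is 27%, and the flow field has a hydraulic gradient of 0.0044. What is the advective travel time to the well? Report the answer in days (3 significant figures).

K = 0.111 cm/s × 864 = 95.90 m/d
Specific discharge q = 95.90 × 0.0044 = 0.4220 m/d
Average linear velocity = 0.4220 / 0.27 = 1.563 m/d
L = 1.94 km = 1940 m
t = L / v = 1940 / 1.563 = 1241 d

1240 days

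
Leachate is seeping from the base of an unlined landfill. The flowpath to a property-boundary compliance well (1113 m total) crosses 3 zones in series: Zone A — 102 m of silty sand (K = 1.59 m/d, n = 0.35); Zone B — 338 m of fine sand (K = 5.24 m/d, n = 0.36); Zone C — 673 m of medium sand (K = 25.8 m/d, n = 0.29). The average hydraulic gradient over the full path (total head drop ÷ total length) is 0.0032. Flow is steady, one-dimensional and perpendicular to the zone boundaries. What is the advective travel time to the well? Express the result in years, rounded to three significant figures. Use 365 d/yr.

For zones in series the flux q is common to all zones; the equivalent conductivity is the harmonic (thickness-weighted) mean, K_eq = L_total / Σ(L_j/K_j).
Σ(L/K) = 102/1.59 + 338/5.24 + 673/25.8 = 64.15 + 64.50 + 26.09 = 154.7 d
K_eq = L_total / Σ(L/K) = 1113 / 154.7 = 7.193 m/d
q = K_eq · i = 7.193 × 0.0032 = 0.02302 m/d (same in every zone)
Zone A: v = q/n = 0.02302/0.35 = 0.06576 m/d → t_A = 102/0.06576 = 1551 d
Zone B: v = q/n = 0.02302/0.36 = 0.06394 m/d → t_B = 338/0.06394 = 5287 d
Zone C: v = q/n = 0.02302/0.29 = 0.07937 m/d → t_C = 673/0.07937 = 8480 d
Total t = 1551 + 5287 + 8480 = 15320 d
   = 15320 / 365 = 42.0 yr

42.0 years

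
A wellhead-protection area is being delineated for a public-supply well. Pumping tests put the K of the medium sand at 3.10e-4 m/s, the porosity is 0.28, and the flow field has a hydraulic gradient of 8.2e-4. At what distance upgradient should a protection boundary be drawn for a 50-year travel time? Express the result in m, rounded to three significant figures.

1430 m

K = 3.10e-4 m/s × 86400 s/d = 26.78 m/d
Specific discharge q = 26.78 × 8.2e-4 = 0.02196 m/d
v = Ki/n = 26.78·8.2e-4/0.28 = 0.07844 m/d
T = 50 yr × 365 = 18250 d
L = v × T = 0.07844 × 18250 = 1432 m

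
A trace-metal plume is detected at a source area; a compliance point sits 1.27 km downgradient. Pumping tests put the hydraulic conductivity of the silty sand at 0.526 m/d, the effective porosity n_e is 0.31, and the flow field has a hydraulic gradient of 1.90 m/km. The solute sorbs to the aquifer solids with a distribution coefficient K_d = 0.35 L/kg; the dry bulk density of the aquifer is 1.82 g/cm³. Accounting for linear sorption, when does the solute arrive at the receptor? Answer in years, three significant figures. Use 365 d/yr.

3300 years

q = Ki = 0.526 × 0.0019 = 9.994e-4 m/d
v = Ki/n = 0.526·0.0019/0.31 = 0.003224 m/d
Retardation R = 1 + ρ_b·K_d/n = 1 + 1.82×0.35/0.31 = 3.055
Contaminant velocity v_c = v/R = 0.003224/3.055 = 0.001055 m/d
L = 1.27 km = 1270 m
t = L/v_c = 1270/0.001055 = 1.203e6 d
   = 1.203e6/365 = 3300 yr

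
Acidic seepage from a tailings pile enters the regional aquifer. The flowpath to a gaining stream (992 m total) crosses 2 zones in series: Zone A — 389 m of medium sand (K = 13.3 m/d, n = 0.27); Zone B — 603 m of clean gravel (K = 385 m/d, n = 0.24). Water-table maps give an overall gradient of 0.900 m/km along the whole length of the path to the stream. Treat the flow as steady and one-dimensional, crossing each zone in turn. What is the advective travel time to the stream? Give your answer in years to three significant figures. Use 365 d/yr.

23.6 years

For zones in series the flux q is common to all zones; the equivalent conductivity is the harmonic (thickness-weighted) mean, K_eq = L_total / Σ(L_j/K_j).
Σ(L/K) = 389/13.3 + 603/385 = 29.25 + 1.566 = 30.81 d
K_eq = L_total / Σ(L/K) = 992 / 30.81 = 32.19 m/d
q = K_eq · i = 32.19 × 9.0e-4 = 0.02897 m/d (same in every zone)
Zone A: v = q/n = 0.02897/0.27 = 0.1073 m/d → t_A = 389/0.1073 = 3625 d
Zone B: v = q/n = 0.02897/0.24 = 0.1207 m/d → t_B = 603/0.1207 = 4995 d
Total t = 3625 + 4995 = 8620 d
   = 8620 / 365 = 23.6 yr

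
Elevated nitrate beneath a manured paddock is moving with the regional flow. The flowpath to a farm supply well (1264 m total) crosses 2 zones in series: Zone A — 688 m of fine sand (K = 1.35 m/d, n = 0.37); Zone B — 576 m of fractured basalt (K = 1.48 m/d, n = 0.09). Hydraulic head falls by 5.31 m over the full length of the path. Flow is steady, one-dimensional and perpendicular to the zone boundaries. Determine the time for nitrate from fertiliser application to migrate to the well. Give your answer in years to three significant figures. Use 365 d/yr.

Steady 1-D flow in series ⇒ the Darcy flux q is identical in every zone and the zone head losses add (resistances L/K in series).
Σ(L/K) = 688/1.35 + 576/1.48 = 509.6 + 389.2 = 898.8 d
q = ΔH / Σ(L/K) = 5.31 / 898.8 = 0.005908 m/d (same in every zone)
Zone A: v = q/n = 0.005908/0.37 = 0.01597 m/d → t_A = 688/0.01597 = 43090 d
Zone B: v = q/n = 0.005908/0.09 = 0.06564 m/d → t_B = 576/0.06564 = 8775 d
Total t = 43090 + 8775 = 51860 d
   = 51860 / 365 = 142 yr

142 years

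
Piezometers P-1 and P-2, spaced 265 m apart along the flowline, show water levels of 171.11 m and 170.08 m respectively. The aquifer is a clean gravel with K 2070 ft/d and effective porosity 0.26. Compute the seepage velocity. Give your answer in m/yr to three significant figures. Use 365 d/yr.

3440 m/yr

Hydraulic gradient i = (171.11 − 170.08) / 265 = 1.03 / 265 = 0.003887
K = 2070 ft/d × 0.3048 = 630.9 m/d
q = Ki = 630.9 × 0.003887 = 2.452 m/d
Average linear velocity = 2.452 / 0.26 = 9.432 m/d
   = 9.432 × 365 = 3440 m/yr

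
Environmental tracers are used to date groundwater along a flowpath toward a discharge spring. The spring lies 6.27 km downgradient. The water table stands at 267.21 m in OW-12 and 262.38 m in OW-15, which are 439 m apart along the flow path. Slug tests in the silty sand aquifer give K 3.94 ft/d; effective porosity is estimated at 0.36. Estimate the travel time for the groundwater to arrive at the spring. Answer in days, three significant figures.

171000 days

Hydraulic gradient i = (267.21 − 262.38) / 439 = 4.83 / 439 = 0.01100
K = 3.94 ft/d × 0.3048 = 1.201 m/d
q = Ki = 1.201 × 0.01100 = 0.01321 m/d
v = Ki/n = 1.201·0.01100/0.36 = 0.03670 m/d
L = 6.27 km = 6270 m
t = L / v = 6270 / 0.03670 = 170800 d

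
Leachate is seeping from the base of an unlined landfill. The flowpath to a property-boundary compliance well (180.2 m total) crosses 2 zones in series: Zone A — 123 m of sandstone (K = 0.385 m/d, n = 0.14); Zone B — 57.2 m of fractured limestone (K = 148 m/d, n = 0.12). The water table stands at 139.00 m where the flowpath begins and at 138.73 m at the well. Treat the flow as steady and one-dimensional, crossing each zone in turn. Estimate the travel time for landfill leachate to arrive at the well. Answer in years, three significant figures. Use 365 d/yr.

78.2 years

Total head drop ΔH = 139.00 − 138.73 = 0.27 m
Steady 1-D flow in series ⇒ the Darcy flux q is identical in every zone and the zone head losses add (resistances L/K in series).
Σ(L/K) = 123/0.385 + 57.2/148 = 319.5 + 0.3865 = 319.9 d
q = ΔH / Σ(L/K) = 0.27 / 319.9 = 8.441e-4 m/d (same in every zone)
Zone A: v = q/n = 8.441e-4/0.14 = 0.006029 m/d → t_A = 123/0.006029 = 20400 d
Zone B: v = q/n = 8.441e-4/0.12 = 0.007034 m/d → t_B = 57.2/0.007034 = 8132 d
Total t = 20400 + 8132 = 28530 d
   = 28530 / 365 = 78.2 yr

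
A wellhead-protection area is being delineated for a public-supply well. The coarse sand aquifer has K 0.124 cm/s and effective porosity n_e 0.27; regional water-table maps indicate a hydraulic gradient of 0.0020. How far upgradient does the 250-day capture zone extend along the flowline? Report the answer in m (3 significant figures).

198 m

K = 0.124 cm/s × 864 = 107.1 m/d
Darcy flux q = K·i = 107.1 × 0.0020 = 0.2143 m/d
Average linear velocity = 0.2143 / 0.27 = 0.7936 m/d
L = v × T = 0.7936 × 250 = 198.4 m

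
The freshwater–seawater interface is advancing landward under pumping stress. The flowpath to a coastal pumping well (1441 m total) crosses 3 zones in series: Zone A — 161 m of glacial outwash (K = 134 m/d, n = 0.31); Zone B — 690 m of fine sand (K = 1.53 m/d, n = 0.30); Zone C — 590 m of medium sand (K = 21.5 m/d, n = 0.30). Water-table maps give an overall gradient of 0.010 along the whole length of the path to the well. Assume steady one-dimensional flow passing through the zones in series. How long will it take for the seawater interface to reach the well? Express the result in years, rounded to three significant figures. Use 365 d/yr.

39.6 years

Steady 1-D flow in series ⇒ the Darcy flux q is identical in every zone and the zone head losses add (resistances L/K in series).
Σ(L/K) = 161/134 + 690/1.53 + 590/21.5 = 1.201 + 451.0 + 27.44 = 479.6 d
K_eq = L_total / Σ(L/K) = 1441 / 479.6 = 3.004 m/d
q = K_eq · i = 3.004 × 0.010 = 0.03004 m/d (same in every zone)
Zone A: v = q/n = 0.03004/0.31 = 0.09692 m/d → t_A = 161/0.09692 = 1661 d
Zone B: v = q/n = 0.03004/0.30 = 0.1001 m/d → t_B = 690/0.1001 = 6890 d
Zone C: v = q/n = 0.03004/0.30 = 0.1001 m/d → t_C = 590/0.1001 = 5891 d
Total t = 1661 + 6890 + 5891 = 14440 d
   = 14440 / 365 = 39.6 yr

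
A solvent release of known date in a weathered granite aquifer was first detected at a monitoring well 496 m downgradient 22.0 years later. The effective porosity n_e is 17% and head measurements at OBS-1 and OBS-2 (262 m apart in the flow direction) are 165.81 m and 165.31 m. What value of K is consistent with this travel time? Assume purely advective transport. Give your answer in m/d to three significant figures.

5.50 m/d

Hydraulic gradient i = (165.81 − 165.31) / 262 = 0.50 / 262 = 0.001908
t = 22.0 years = 8030 d
v = L / t = 496 / 8030 = 0.06177 m/d
K = v · n / i = 0.06177 × 0.17 / 0.001908 = 5.50 m/d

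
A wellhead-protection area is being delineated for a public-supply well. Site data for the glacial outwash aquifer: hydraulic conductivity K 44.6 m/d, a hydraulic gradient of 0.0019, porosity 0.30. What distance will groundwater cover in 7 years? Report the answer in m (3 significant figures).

q = Ki = 44.6 × 0.0019 = 0.08474 m/d
Seepage velocity v = q / n = 0.08474 / 0.30 = 0.2825 m/d
T = 7 yr × 365 = 2555 d
L = v × T = 0.2825 × 2555 = 721.7 m

722 m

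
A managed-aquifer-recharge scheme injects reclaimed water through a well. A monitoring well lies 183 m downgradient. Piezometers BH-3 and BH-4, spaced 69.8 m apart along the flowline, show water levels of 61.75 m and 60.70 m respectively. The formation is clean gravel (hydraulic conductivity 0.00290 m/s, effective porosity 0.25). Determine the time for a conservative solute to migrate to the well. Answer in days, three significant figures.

Hydraulic gradient i = (61.75 − 60.70) / 69.8 = 1.05 / 69.8 = 0.01504
K = 0.00290 m/s × 86400 s/d = 250.6 m/d
Darcy flux q = K·i = 250.6 × 0.01504 = 3.769 m/d
v = Ki/n = 250.6·0.01504/0.25 = 15.08 m/d
t = L / v = 183 / 15.08 = 12.14 d

12.1 days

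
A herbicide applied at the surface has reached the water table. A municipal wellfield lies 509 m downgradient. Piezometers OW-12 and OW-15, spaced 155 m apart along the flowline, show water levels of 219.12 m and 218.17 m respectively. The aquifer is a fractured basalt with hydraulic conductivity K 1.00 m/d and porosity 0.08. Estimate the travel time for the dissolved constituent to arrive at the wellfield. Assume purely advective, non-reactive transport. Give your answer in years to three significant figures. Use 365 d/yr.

18.2 years

Hydraulic gradient i = (219.12 − 218.17) / 155 = 0.95 / 155 = 0.006129
Specific discharge q = 1.00 × 0.006129 = 0.006129 m/d
Seepage velocity v = q / n = 0.006129 / 0.08 = 0.07661 m/d
t = L / v = 509 / 0.07661 = 6644 d
   = 6644 / 365 = 18.2 yr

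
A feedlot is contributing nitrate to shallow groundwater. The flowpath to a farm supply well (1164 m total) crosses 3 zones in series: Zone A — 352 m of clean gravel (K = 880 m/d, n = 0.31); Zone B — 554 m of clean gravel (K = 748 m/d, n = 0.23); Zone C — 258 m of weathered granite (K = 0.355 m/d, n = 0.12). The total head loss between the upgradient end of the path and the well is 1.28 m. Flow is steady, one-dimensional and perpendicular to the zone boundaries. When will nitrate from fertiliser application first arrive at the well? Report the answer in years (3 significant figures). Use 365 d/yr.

417 years

Steady 1-D flow in series ⇒ the Darcy flux q is identical in every zone and the zone head losses add (resistances L/K in series).
Σ(L/K) = 352/880 + 554/748 + 258/0.355 = 0.4000 + 0.7406 + 726.8 = 727.9 d
q = ΔH / Σ(L/K) = 1.28 / 727.9 = 0.001758 m/d (same in every zone)
Zone A: v = q/n = 0.001758/0.31 = 0.005673 m/d → t_A = 352/0.005673 = 62050 d
Zone B: v = q/n = 0.001758/0.23 = 0.007646 m/d → t_B = 554/0.007646 = 72460 d
Zone C: v = q/n = 0.001758/0.12 = 0.01465 m/d → t_C = 258/0.01465 = 17610 d
Total t = 62050 + 72460 + 17610 = 152100 d
   = 152100 / 365 = 417 yr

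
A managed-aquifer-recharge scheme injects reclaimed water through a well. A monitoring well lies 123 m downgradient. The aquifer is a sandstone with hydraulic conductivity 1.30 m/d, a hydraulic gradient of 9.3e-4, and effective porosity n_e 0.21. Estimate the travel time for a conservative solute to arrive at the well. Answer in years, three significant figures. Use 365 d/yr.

Specific discharge q = 1.30 × 9.3e-4 = 0.001209 m/d
Average linear velocity = 0.001209 / 0.21 = 0.005757 m/d
t = L / v = 123 / 0.005757 = 21360 d
   = 21360 / 365 = 58.5 yr

58.5 years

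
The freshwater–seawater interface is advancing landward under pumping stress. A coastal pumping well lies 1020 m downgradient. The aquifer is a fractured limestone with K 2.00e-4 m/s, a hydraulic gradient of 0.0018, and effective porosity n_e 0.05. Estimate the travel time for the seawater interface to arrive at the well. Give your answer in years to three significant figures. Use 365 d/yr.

4.49 years

K = 2.00e-4 m/s × 86400 s/d = 17.28 m/d
q = Ki = 17.28 × 0.0018 = 0.03110 m/d
Average linear velocity = 0.03110 / 0.05 = 0.6221 m/d
t = L / v = 1020 / 0.6221 = 1640 d
   = 1640 / 365 = 4.49 yr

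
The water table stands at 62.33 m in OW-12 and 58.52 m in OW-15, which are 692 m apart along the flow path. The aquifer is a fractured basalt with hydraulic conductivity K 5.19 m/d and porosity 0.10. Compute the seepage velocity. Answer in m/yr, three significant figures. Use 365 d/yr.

104 m/yr

Hydraulic gradient i = (62.33 − 58.52) / 692 = 3.81 / 692 = 0.005506
q = Ki = 5.19 × 0.005506 = 0.02858 m/d
Average linear velocity = 0.02858 / 0.10 = 0.2858 m/d
   = 0.2858 × 365 = 104 m/yr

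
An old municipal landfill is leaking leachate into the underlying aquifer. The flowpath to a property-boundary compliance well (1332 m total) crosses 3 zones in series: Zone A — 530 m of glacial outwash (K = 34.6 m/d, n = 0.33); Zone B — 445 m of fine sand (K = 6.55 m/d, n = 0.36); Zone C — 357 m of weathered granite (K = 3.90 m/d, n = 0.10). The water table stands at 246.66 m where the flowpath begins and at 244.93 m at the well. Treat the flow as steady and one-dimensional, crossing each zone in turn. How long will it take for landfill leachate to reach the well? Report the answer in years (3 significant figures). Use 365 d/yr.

103 years

Total head drop ΔH = 246.66 − 244.93 = 1.73 m
Steady 1-D flow in series ⇒ the Darcy flux q is identical in every zone and the zone head losses add (resistances L/K in series).
Σ(L/K) = 530/34.6 + 445/6.55 + 357/3.90 = 15.32 + 67.94 + 91.54 = 174.8 d
q = ΔH / Σ(L/K) = 1.73 / 174.8 = 0.009897 m/d (same in every zone)
Zone A: v = q/n = 0.009897/0.33 = 0.02999 m/d → t_A = 530/0.02999 = 17670 d
Zone B: v = q/n = 0.009897/0.36 = 0.02749 m/d → t_B = 445/0.02749 = 16190 d
Zone C: v = q/n = 0.009897/0.10 = 0.09897 m/d → t_C = 357/0.09897 = 3607 d
Total t = 17670 + 16190 + 3607 = 37460 d
   = 37460 / 365 = 103 yr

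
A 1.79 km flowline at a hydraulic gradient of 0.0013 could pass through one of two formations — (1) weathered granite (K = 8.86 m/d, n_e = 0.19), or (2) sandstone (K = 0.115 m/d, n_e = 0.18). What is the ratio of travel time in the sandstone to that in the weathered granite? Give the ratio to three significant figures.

Unit 1 (weathered granite): v = 8.86×0.0013/0.19 = 0.06062 m/d, t = 1790/0.06062 = 29530 d
Unit 2 (sandstone): v = 0.115×0.0013/0.18 = 8.306e-4 m/d, t = 1790/8.306e-4 = 2.155e6 d
t(sandstone) / t(weathered granite) = 2.155e6/29530 = 73.0

73.0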